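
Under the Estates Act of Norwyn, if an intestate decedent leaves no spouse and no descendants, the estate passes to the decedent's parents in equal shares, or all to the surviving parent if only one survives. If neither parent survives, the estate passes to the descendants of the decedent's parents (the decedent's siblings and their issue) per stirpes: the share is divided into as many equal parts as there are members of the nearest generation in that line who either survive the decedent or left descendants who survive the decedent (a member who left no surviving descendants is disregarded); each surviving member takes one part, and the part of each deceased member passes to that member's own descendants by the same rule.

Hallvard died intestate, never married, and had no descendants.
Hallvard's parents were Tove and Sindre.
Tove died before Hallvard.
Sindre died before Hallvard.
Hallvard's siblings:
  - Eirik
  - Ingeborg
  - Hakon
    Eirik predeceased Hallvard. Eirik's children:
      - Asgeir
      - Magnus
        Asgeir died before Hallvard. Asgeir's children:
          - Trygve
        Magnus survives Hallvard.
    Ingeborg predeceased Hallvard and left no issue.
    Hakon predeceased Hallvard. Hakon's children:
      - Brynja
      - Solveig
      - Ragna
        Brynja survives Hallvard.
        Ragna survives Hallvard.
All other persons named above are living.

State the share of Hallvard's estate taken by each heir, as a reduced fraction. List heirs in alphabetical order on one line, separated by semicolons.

Brynja 1/6; Magnus 1/4; Ragna 1/6; Solveig 1/6; Trygve 1/4

Neither parent survives and there are no descendants, so the estate passes to Hallvard's siblings and their issue per stirpes.
Ingeborg left no surviving issue, so that branch lapses and is disregarded.
The estate is divided into 2 equal shares of 1/2 among Eirik, Hakon.
Eirik predeceased; the 1/2 allotted to Eirik's branch passes to Eirik's issue by representation.
The 1/2 is divided into 2 equal shares of 1/4 among Asgeir, Magnus.
Asgeir predeceased; the 1/4 allotted to Asgeir's branch passes to Asgeir's issue by representation.
Trygve is the sole taker at this level and receives the full 1/4.
Magnus is living and takes 1/4.
Hakon predeceased; the 1/2 allotted to Hakon's branch passes to Hakon's issue by representation.
The 1/2 is divided into 3 equal shares of 1/6 among Brynja, Solveig, Ragna.
Brynja is living and takes 1/6.
Solveig is living and takes 1/6.
Ragna is living and takes 1/6.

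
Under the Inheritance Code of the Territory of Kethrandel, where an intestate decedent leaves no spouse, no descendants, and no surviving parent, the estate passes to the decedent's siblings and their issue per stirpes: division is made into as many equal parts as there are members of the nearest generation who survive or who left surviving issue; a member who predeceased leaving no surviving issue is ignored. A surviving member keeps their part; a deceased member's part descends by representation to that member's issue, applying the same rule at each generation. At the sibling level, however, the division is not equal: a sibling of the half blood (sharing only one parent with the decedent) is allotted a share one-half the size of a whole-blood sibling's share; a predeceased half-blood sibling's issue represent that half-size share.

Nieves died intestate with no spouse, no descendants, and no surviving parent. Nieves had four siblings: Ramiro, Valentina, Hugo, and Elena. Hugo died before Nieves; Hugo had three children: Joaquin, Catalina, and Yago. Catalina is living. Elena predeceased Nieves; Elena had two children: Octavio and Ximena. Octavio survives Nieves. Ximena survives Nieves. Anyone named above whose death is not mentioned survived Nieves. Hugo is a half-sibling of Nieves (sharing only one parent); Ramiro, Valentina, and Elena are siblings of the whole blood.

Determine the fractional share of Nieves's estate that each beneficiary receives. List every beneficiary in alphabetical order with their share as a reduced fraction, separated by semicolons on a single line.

Catalina 1/21; Joaquin 1/21; Octavio 1/7; Ramiro 2/7; Valentina 2/7; Ximena 1/7; Yago 1/21

No spouse, descendants, or parent survives, so the estate passes to Nieves's siblings per stirpes.
Half-blood siblings count for one-half the weight of whole-blood siblings at the initial division.
Dividing 1 in proportion to weights (total weight 7/2): Ramiro (weight 1) → 2/7; Valentina (weight 1) → 2/7; Hugo (weight 1/2) → 1/7; Elena (weight 1) → 2/7.
Ramiro is living and takes 2/7.
Valentina is living and takes 2/7.
Hugo predeceased; the 1/7 allotted to Hugo's branch passes to Hugo's issue by representation.
The 1/7 is divided into 3 equal shares of 1/21 among Joaquin, Catalina, Yago.
Joaquin is living and takes 1/21.
Catalina is living and takes 1/21.
Yago is living and takes 1/21.
Elena predeceased; the 2/7 allotted to Elena's branch passes to Elena's issue by representation.
The 2/7 is divided into 2 equal shares of 1/7 among Octavio, Ximena.
Octavio is living and takes 1/7.
Ximena is living and takes 1/7.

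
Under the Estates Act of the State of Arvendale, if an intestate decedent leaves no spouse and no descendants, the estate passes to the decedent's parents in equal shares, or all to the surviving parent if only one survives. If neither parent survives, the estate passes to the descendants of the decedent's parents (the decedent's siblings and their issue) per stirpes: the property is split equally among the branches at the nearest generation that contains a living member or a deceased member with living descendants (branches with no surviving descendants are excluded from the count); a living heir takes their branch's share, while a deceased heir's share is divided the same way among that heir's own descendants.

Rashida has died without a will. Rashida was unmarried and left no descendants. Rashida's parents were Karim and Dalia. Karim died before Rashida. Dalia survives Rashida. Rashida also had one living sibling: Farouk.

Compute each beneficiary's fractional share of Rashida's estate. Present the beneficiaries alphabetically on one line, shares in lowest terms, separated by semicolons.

Dalia 1

Only one parent, Dalia, survives, so Dalia takes the entire estate. The siblings take nothing because a surviving parent has priority.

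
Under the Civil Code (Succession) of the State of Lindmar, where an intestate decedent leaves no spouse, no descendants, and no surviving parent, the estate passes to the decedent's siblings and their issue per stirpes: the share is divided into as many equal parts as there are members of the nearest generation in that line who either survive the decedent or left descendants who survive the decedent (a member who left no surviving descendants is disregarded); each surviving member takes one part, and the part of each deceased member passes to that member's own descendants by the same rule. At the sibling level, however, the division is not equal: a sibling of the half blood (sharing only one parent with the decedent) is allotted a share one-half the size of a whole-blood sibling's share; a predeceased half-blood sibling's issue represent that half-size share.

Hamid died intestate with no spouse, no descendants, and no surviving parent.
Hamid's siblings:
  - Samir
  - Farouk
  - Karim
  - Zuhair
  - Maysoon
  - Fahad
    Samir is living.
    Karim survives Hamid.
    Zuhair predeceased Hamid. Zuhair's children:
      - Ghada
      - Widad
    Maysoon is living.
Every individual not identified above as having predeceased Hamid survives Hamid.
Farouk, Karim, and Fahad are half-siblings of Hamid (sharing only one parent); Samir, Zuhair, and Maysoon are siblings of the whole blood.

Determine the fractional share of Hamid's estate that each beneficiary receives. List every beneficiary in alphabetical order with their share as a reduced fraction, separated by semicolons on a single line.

No spouse, descendants, or parent survives, so the estate passes to Hamid's siblings per stirpes.
Half-blood siblings count for one-half the weight of whole-blood siblings at the initial division.
Dividing 1 in proportion to weights (total weight 9/2): Samir (weight 1) → 2/9; Farouk (weight 1/2) → 1/9; Karim (weight 1/2) → 1/9; Zuhair (weight 1) → 2/9; Maysoon (weight 1) → 2/9; Fahad (weight 1/2) → 1/9.
Samir is living and takes 2/9.
Farouk is living and takes 1/9.
Karim is living and takes 1/9.
Zuhair predeceased; the 2/9 allotted to Zuhair's branch passes to Zuhair's issue by representation.
The 2/9 is divided into 2 equal shares of 1/9 among Ghada, Widad.
Ghada is living and takes 1/9.
Widad is living and takes 1/9.
Maysoon is living and takes 2/9.
Fahad is living and takes 1/9.

Fahad 1/9; Farouk 1/9; Ghada 1/9; Karim 1/9; Maysoon 2/9; Samir 2/9; Widad 1/9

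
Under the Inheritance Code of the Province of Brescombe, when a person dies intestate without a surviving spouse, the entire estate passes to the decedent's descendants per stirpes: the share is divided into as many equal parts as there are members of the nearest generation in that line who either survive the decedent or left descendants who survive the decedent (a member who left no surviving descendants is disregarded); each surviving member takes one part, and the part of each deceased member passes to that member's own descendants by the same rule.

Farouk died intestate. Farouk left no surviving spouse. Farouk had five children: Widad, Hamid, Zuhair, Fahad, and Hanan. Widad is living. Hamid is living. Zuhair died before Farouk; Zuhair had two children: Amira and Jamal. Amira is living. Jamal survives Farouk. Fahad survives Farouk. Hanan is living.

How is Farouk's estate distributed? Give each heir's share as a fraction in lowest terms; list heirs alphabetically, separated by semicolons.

There is no surviving spouse, so the entire estate passes to Farouk's descendants per stirpes.
The estate is divided into 5 equal shares of 1/5 among Widad, Hamid, Zuhair, Fahad, Hanan.
Widad is living and takes 1/5.
Hamid is living and takes 1/5.
Zuhair predeceased; the 1/5 allotted to Zuhair's branch passes to Zuhair's issue by representation.
The 1/5 is divided into 2 equal shares of 1/10 among Amira, Jamal.
Amira is living and takes 1/10.
Jamal is living and takes 1/10.
Fahad is living and takes 1/5.
Hanan is living and takes 1/5.

Amira 1/10; Fahad 1/5; Hamid 1/5; Hanan 1/5; Jamal 1/10; Widad 1/5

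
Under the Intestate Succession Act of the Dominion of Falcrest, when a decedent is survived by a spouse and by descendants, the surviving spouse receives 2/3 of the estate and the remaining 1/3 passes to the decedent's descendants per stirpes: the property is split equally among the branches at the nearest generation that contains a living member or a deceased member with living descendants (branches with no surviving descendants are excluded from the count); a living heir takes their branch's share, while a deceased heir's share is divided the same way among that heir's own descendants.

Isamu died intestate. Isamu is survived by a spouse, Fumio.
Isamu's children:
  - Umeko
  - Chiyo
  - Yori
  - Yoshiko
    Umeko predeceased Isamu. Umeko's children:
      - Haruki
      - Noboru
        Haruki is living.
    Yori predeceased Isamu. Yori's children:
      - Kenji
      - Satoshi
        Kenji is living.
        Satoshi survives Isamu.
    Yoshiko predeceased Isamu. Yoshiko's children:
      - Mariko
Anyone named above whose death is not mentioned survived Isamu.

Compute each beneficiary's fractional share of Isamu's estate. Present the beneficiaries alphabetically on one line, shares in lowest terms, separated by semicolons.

Chiyo 1/12; Fumio 2/3; Haruki 1/24; Kenji 1/24; Mariko 1/12; Noboru 1/24; Satoshi 1/24

Fumio, as surviving spouse, takes 2/3.
The remaining 1/3 passes to Isamu's descendants per stirpes.
The 1/3 is divided into 4 equal shares of 1/12 among Umeko, Chiyo, Yori, Yoshiko.
Umeko predeceased; the 1/12 allotted to Umeko's branch passes to Umeko's issue by representation.
The 1/12 is divided into 2 equal shares of 1/24 among Haruki, Noboru.
Haruki is living and takes 1/24.
Noboru is living and takes 1/24.
Chiyo is living and takes 1/12.
Yori predeceased; the 1/12 allotted to Yori's branch passes to Yori's issue by representation.
The 1/12 is divided into 2 equal shares of 1/24 among Kenji, Satoshi.
Kenji is living and takes 1/24.
Satoshi is living and takes 1/24.
Yoshiko predeceased; the 1/12 allotted to Yoshiko's branch passes to Yoshiko's issue by representation.
Mariko is the sole taker at this level and receives the full 1/12.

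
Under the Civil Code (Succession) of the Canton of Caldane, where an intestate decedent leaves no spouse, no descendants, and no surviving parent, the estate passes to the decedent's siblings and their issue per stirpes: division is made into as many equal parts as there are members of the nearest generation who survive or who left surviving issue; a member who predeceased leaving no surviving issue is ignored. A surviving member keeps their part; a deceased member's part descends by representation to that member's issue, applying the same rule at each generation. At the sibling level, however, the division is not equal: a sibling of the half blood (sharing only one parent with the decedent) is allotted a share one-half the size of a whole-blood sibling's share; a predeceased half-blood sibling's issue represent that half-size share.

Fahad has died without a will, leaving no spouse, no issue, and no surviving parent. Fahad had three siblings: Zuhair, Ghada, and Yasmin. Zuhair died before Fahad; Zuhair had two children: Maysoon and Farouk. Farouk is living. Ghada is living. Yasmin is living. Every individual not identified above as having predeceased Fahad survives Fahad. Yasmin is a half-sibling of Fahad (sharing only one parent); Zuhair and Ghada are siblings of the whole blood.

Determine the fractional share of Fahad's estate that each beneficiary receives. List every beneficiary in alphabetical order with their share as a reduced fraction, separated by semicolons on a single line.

No spouse, descendants, or parent survives, so the estate passes to Fahad's siblings per stirpes.
Half-blood siblings count for one-half the weight of whole-blood siblings at the initial division.
Dividing 1 in proportion to weights (total weight 5/2): Zuhair (weight 1) → 2/5; Ghada (weight 1) → 2/5; Yasmin (weight 1/2) → 1/5.
Zuhair predeceased; the 2/5 allotted to Zuhair's branch passes to Zuhair's issue by representation.
The 2/5 is divided into 2 equal shares of 1/5 among Maysoon, Farouk.
Maysoon is living and takes 1/5.
Farouk is living and takes 1/5.
Ghada is living and takes 2/5.
Yasmin is living and takes 1/5.

Farouk 1/5; Ghada 2/5; Maysoon 1/5; Yasmin 1/5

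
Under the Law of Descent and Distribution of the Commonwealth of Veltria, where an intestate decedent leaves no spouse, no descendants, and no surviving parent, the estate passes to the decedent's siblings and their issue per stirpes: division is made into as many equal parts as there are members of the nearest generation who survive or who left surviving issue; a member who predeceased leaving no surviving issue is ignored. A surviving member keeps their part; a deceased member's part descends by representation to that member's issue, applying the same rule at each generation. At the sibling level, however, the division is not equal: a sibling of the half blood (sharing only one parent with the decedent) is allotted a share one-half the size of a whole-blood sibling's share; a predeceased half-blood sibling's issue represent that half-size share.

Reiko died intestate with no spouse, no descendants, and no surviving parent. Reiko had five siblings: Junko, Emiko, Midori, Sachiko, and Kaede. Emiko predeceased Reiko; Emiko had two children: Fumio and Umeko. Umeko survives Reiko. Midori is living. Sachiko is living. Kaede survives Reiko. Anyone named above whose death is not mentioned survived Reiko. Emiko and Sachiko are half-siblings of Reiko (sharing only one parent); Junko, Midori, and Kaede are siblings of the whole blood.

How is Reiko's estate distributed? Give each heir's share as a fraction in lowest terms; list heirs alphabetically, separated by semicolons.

No spouse, descendants, or parent survives, so the estate passes to Reiko's siblings per stirpes.
Half-blood siblings count for one-half the weight of whole-blood siblings at the initial division.
Dividing 1 in proportion to weights (total weight 4): Junko (weight 1) → 1/4; Emiko (weight 1/2) → 1/8; Midori (weight 1) → 1/4; Sachiko (weight 1/2) → 1/8; Kaede (weight 1) → 1/4.
Junko is living and takes 1/4.
Emiko predeceased; the 1/8 allotted to Emiko's branch passes to Emiko's issue by representation.
The 1/8 is divided into 2 equal shares of 1/16 among Fumio, Umeko.
Fumio is living and takes 1/16.
Umeko is living and takes 1/16.
Midori is living and takes 1/4.
Sachiko is living and takes 1/8.
Kaede is living and takes 1/4.

Fumio 1/16; Junko 1/4; Kaede 1/4; Midori 1/4; Sachiko 1/8; Umeko 1/16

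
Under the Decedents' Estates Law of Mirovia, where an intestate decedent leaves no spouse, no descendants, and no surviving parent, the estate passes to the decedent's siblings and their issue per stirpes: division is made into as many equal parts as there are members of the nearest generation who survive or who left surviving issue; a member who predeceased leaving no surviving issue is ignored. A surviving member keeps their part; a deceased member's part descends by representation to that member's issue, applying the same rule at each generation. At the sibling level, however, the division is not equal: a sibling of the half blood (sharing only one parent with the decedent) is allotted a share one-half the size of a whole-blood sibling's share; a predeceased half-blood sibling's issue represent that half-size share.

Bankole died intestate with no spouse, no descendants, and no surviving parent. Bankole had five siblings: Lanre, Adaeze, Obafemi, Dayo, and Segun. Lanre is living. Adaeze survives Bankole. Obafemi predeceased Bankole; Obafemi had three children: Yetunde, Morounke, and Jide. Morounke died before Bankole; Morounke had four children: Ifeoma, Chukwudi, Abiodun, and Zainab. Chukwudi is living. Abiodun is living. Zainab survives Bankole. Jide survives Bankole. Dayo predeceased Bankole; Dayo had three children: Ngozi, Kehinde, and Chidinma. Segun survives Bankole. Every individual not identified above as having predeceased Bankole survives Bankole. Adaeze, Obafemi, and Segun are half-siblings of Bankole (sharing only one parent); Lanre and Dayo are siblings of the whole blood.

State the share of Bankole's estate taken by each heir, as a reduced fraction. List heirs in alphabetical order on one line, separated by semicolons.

No spouse, descendants, or parent survives, so the estate passes to Bankole's siblings per stirpes.
Half-blood siblings count for one-half the weight of whole-blood siblings at the initial division.
Dividing 1 in proportion to weights (total weight 7/2): Lanre (weight 1) → 2/7; Adaeze (weight 1/2) → 1/7; Obafemi (weight 1/2) → 1/7; Dayo (weight 1) → 2/7; Segun (weight 1/2) → 1/7.
Lanre is living and takes 2/7.
Adaeze is living and takes 1/7.
Obafemi predeceased; the 1/7 allotted to Obafemi's branch passes to Obafemi's issue by representation.
The 1/7 is divided into 3 equal shares of 1/21 among Yetunde, Morounke, Jide.
Yetunde is living and takes 1/21.
Morounke predeceased; the 1/21 allotted to Morounke's branch passes to Morounke's issue by representation.
The 1/21 is divided into 4 equal shares of 1/84 among Ifeoma, Chukwudi, Abiodun, Zainab.
Ifeoma is living and takes 1/84.
Chukwudi is living and takes 1/84.
Abiodun is living and takes 1/84.
Zainab is living and takes 1/84.
Jide is living and takes 1/21.
Dayo predeceased; the 2/7 allotted to Dayo's branch passes to Dayo's issue by representation.
The 2/7 is divided into 3 equal shares of 2/21 among Ngozi, Kehinde, Chidinma.
Ngozi is living and takes 2/21.
Kehinde is living and takes 2/21.
Chidinma is living and takes 2/21.
Segun is living and takes 1/7.

Abiodun 1/84; Adaeze 1/7; Chidinma 2/21; Chukwudi 1/84; Ifeoma 1/84; Jide 1/21; Kehinde 2/21; Lanre 2/7; Ngozi 2/21; Segun 1/7; Yetunde 1/21; Zainab 1/84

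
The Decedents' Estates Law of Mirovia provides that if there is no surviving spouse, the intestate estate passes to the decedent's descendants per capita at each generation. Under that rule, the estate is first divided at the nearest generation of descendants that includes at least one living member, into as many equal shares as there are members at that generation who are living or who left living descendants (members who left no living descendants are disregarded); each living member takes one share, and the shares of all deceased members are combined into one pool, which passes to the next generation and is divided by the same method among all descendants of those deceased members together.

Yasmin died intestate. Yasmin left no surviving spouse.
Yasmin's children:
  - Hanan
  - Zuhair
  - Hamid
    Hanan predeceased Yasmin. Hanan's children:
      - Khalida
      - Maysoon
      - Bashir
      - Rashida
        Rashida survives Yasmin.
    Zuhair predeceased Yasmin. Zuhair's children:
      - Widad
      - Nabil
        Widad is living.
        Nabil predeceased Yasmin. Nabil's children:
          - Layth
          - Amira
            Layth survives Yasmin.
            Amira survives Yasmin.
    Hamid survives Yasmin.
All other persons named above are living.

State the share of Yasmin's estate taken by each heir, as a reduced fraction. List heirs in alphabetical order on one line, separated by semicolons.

There is no surviving spouse, so the entire estate passes to Yasmin's descendants per capita at each generation.
At generation 1 (Hanan, Zuhair, Hamid) there are 3 shares of (1)/3 = 1/3 each.
Living: Hamid — each takes 1/3.
Deceased: Hanan and Zuhair. Their combined 2/3 is pooled and carried to generation 2.
At generation 2 (Khalida, Maysoon, Bashir, Rashida, Widad, Nabil) there are 6 shares of (2/3)/6 = 1/9 each.
Living: Khalida, Maysoon, Bashir, Rashida, and Widad — each takes 1/9.
Deceased: Nabil. That 1/9 share is carried to generation 3.
At generation 3 (Layth, Amira) there are 2 shares of (1/9)/2 = 1/18 each.
Living: Layth and Amira — each takes 1/18.

Amira 1/18; Bashir 1/9; Hamid 1/3; Khalida 1/9; Layth 1/18; Maysoon 1/9; Rashida 1/9; Widad 1/9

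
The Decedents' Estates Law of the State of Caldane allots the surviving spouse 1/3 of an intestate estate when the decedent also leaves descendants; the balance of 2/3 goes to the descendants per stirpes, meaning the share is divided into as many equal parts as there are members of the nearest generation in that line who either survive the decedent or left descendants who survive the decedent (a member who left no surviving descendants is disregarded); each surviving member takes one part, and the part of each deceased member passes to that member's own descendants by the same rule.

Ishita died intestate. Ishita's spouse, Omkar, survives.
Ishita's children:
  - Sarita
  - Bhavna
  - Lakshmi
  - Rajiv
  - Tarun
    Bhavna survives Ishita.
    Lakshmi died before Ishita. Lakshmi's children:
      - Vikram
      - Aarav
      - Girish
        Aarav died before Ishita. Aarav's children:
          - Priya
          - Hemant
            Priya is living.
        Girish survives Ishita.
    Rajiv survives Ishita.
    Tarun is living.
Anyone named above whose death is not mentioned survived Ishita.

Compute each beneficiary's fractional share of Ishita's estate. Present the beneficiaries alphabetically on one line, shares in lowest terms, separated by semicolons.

Bhavna 2/15; Girish 2/45; Hemant 1/45; Omkar 1/3; Priya 1/45; Rajiv 2/15; Sarita 2/15; Tarun 2/15; Vikram 2/45

Omkar, as surviving spouse, takes 1/3.
The remaining 2/3 passes to Ishita's descendants per stirpes.
The 2/3 is divided into 5 equal shares of 2/15 among Sarita, Bhavna, Lakshmi, Rajiv, Tarun.
Sarita is living and takes 2/15.
Bhavna is living and takes 2/15.
Lakshmi predeceased; the 2/15 allotted to Lakshmi's branch passes to Lakshmi's issue by representation.
The 2/15 is divided into 3 equal shares of 2/45 among Vikram, Aarav, Girish.
Vikram is living and takes 2/45.
Aarav predeceased; the 2/45 allotted to Aarav's branch passes to Aarav's issue by representation.
The 2/45 is divided into 2 equal shares of 1/45 among Priya, Hemant.
Priya is living and takes 1/45.
Hemant is living and takes 1/45.
Girish is living and takes 2/45.
Rajiv is living and takes 2/15.
Tarun is living and takes 2/15.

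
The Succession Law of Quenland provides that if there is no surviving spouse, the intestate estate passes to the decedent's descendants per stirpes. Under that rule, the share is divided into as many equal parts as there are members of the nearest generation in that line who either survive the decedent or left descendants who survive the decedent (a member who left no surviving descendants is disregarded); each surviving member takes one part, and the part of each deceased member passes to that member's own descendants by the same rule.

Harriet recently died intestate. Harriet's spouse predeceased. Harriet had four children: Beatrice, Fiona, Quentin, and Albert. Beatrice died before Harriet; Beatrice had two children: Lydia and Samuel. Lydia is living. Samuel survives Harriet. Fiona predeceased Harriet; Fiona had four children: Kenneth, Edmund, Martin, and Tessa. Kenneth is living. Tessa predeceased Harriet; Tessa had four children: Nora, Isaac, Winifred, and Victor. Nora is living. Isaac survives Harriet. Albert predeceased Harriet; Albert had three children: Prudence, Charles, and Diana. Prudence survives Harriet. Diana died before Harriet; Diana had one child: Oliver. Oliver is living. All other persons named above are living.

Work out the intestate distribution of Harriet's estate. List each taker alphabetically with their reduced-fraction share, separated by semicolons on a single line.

There is no surviving spouse, so the entire estate passes to Harriet's descendants per stirpes.
The estate is divided into 4 equal shares of 1/4 among Beatrice, Fiona, Quentin, Albert.
Beatrice predeceased; the 1/4 allotted to Beatrice's branch passes to Beatrice's issue by representation.
The 1/4 is divided into 2 equal shares of 1/8 among Lydia, Samuel.
Lydia is living and takes 1/8.
Samuel is living and takes 1/8.
Fiona predeceased; the 1/4 allotted to Fiona's branch passes to Fiona's issue by representation.
The 1/4 is divided into 4 equal shares of 1/16 among Kenneth, Edmund, Martin, Tessa.
Kenneth is living and takes 1/16.
Edmund is living and takes 1/16.
Martin is living and takes 1/16.
Tessa predeceased; the 1/16 allotted to Tessa's branch passes to Tessa's issue by representation.
The 1/16 is divided into 4 equal shares of 1/64 among Nora, Isaac, Winifred, Victor.
Nora is living and takes 1/64.
Isaac is living and takes 1/64.
Winifred is living and takes 1/64.
Victor is living and takes 1/64.
Quentin is living and takes 1/4.
Albert predeceased; the 1/4 allotted to Albert's branch passes to Albert's issue by representation.
The 1/4 is divided into 3 equal shares of 1/12 among Prudence, Charles, Diana.
Prudence is living and takes 1/12.
Charles is living and takes 1/12.
Diana predeceased; the 1/12 allotted to Diana's branch passes to Diana's issue by representation.
Oliver is the sole taker at this level and receives the full 1/12.

Charles 1/12; Edmund 1/16; Isaac 1/64; Kenneth 1/16; Lydia 1/8; Martin 1/16; Nora 1/64; Oliver 1/12; Prudence 1/12; Quentin 1/4; Samuel 1/8; Victor 1/64; Winifred 1/64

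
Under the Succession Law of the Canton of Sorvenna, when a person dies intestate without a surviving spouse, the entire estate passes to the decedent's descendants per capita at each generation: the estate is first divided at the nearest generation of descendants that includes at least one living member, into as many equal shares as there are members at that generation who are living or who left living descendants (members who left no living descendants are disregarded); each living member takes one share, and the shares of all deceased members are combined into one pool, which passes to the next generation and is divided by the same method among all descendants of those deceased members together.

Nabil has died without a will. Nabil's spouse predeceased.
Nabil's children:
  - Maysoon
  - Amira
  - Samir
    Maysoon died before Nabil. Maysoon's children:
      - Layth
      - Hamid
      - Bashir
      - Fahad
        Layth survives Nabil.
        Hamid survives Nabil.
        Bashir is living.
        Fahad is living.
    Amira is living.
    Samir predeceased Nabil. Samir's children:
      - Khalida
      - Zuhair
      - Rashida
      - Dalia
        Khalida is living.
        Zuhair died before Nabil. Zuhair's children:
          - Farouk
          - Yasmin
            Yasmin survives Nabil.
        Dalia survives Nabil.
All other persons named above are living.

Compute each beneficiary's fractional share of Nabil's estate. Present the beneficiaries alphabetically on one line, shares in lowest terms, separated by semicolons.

Amira 1/3; Bashir 1/12; Dalia 1/12; Fahad 1/12; Farouk 1/24; Hamid 1/12; Khalida 1/12; Layth 1/12; Rashida 1/12; Yasmin 1/24

There is no surviving spouse, so the entire estate passes to Nabil's descendants per capita at each generation.
At generation 1 (Maysoon, Amira, Samir) there are 3 shares of (1)/3 = 1/3 each.
Living: Amira — each takes 1/3.
Deceased: Maysoon and Samir. Their combined 2/3 is pooled and carried to generation 2.
At generation 2 (Layth, Hamid, Bashir, Fahad, Khalida, Zuhair, Rashida, Dalia) there are 8 shares of (2/3)/8 = 1/12 each.
Living: Layth, Hamid, Bashir, Fahad, Khalida, Rashida, and Dalia — each takes 1/12.
Deceased: Zuhair. That 1/12 share is carried to generation 3.
At generation 3 (Farouk, Yasmin) there are 2 shares of (1/12)/2 = 1/24 each.
Living: Farouk and Yasmin — each takes 1/24.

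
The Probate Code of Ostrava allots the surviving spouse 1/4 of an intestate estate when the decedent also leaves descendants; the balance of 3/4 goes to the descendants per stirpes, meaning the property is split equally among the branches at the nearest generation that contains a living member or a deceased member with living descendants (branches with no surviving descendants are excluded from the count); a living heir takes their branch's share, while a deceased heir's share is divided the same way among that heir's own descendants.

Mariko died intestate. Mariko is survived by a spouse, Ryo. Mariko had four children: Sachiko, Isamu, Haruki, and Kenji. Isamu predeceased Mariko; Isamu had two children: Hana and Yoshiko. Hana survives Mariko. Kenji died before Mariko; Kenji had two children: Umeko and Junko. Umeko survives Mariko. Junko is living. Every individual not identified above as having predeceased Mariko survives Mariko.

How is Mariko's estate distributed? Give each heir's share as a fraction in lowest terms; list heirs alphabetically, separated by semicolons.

Hana 3/32; Haruki 3/16; Junko 3/32; Ryo 1/4; Sachiko 3/16; Umeko 3/32; Yoshiko 3/32

Ryo, as surviving spouse, takes 1/4.
The remaining 3/4 passes to Mariko's descendants per stirpes.
The 3/4 is divided into 4 equal shares of 3/16 among Sachiko, Isamu, Haruki, Kenji.
Sachiko is living and takes 3/16.
Isamu predeceased; the 3/16 allotted to Isamu's branch passes to Isamu's issue by representation.
The 3/16 is divided into 2 equal shares of 3/32 among Hana, Yoshiko.
Hana is living and takes 3/32.
Yoshiko is living and takes 3/32.
Haruki is living and takes 3/16.
Kenji predeceased; the 3/16 allotted to Kenji's branch passes to Kenji's issue by representation.
The 3/16 is divided into 2 equal shares of 3/32 among Umeko, Junko.
Umeko is living and takes 3/32.
Junko is living and takes 3/32.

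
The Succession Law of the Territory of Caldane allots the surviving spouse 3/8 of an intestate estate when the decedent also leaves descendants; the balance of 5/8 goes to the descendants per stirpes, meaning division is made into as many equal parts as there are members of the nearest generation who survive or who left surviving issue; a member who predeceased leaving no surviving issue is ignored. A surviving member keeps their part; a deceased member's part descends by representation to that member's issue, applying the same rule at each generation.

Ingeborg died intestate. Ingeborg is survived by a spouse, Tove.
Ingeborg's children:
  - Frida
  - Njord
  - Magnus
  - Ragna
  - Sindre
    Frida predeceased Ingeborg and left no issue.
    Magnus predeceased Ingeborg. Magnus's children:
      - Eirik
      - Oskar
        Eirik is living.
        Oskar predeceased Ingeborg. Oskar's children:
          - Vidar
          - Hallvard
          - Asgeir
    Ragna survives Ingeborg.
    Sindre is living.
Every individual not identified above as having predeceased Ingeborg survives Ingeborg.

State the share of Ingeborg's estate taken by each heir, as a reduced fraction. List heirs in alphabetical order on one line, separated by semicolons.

Asgeir 5/192; Eirik 5/64; Hallvard 5/192; Njord 5/32; Ragna 5/32; Sindre 5/32; Tove 3/8; Vidar 5/192

Tove, as surviving spouse, takes 3/8.
The remaining 5/8 passes to Ingeborg's descendants per stirpes.
Frida left no surviving issue, so that branch lapses and is disregarded.
The 5/8 is divided into 4 equal shares of 5/32 among Njord, Magnus, Ragna, Sindre.
Njord is living and takes 5/32.
Magnus predeceased; the 5/32 allotted to Magnus's branch passes to Magnus's issue by representation.
The 5/32 is divided into 2 equal shares of 5/64 among Eirik, Oskar.
Eirik is living and takes 5/64.
Oskar predeceased; the 5/64 allotted to Oskar's branch passes to Oskar's issue by representation.
The 5/64 is divided into 3 equal shares of 5/192 among Vidar, Hallvard, Asgeir.
Vidar is living and takes 5/192.
Hallvard is living and takes 5/192.
Asgeir is living and takes 5/192.
Ragna is living and takes 5/32.
Sindre is living and takes 5/32.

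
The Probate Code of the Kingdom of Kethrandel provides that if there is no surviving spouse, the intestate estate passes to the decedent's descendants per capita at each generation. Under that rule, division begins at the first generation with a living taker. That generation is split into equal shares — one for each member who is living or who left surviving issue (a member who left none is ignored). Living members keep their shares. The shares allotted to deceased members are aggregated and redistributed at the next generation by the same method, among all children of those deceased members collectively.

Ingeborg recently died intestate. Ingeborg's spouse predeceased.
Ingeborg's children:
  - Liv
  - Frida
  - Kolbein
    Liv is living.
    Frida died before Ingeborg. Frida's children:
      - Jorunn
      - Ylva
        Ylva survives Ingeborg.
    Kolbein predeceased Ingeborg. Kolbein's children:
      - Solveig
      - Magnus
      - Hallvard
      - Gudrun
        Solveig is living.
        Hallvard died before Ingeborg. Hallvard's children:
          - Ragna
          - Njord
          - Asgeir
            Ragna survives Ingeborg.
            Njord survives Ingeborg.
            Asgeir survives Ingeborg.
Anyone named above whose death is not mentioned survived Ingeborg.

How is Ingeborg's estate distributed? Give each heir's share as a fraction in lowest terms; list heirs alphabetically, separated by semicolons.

There is no surviving spouse, so the entire estate passes to Ingeborg's descendants per capita at each generation.
At generation 1 (Liv, Frida, Kolbein) there are 3 shares of (1)/3 = 1/3 each.
Living: Liv — each takes 1/3.
Deceased: Frida and Kolbein. Their combined 2/3 is pooled and carried to generation 2.
At generation 2 (Jorunn, Ylva, Solveig, Magnus, Hallvard, Gudrun) there are 6 shares of (2/3)/6 = 1/9 each.
Living: Jorunn, Ylva, Solveig, Magnus, and Gudrun — each takes 1/9.
Deceased: Hallvard. That 1/9 share is carried to generation 3.
At generation 3 (Ragna, Njord, Asgeir) there are 3 shares of (1/9)/3 = 1/27 each.
Living: Ragna, Njord, and Asgeir — each takes 1/27.

Asgeir 1/27; Gudrun 1/9; Jorunn 1/9; Liv 1/3; Magnus 1/9; Njord 1/27; Ragna 1/27; Solveig 1/9; Ylva 1/9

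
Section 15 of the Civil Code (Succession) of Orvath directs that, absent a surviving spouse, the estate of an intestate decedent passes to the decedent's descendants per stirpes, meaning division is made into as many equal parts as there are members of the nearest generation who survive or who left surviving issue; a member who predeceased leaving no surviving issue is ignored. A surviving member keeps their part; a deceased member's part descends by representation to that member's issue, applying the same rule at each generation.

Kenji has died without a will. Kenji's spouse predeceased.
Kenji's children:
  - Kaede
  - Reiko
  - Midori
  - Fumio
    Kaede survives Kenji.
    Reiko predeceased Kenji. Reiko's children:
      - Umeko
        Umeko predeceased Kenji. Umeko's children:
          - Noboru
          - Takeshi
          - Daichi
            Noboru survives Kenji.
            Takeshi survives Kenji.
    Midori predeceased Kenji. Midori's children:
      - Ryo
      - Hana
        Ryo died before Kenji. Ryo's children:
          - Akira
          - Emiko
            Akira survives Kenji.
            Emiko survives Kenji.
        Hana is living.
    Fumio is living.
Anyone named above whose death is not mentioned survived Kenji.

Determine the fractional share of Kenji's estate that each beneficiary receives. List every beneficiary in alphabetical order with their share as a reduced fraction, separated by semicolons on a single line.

Akira 1/16; Daichi 1/12; Emiko 1/16; Fumio 1/4; Hana 1/8; Kaede 1/4; Noboru 1/12; Takeshi 1/12

There is no surviving spouse, so the entire estate passes to Kenji's descendants per stirpes.
The estate is divided into 4 equal shares of 1/4 among Kaede, Reiko, Midori, Fumio.
Kaede is living and takes 1/4.
Reiko predeceased; the 1/4 allotted to Reiko's branch passes to Reiko's issue by representation.
Umeko's line is the sole branch at this level, so the full 1/4 passes to Umeko's issue by representation.
The 1/4 is divided into 3 equal shares of 1/12 among Noboru, Takeshi, Daichi.
Noboru is living and takes 1/12.
Takeshi is living and takes 1/12.
Daichi is living and takes 1/12.
Midori predeceased; the 1/4 allotted to Midori's branch passes to Midori's issue by representation.
The 1/4 is divided into 2 equal shares of 1/8 among Ryo, Hana.
Ryo predeceased; the 1/8 allotted to Ryo's branch passes to Ryo's issue by representation.
The 1/8 is divided into 2 equal shares of 1/16 among Akira, Emiko.
Akira is living and takes 1/16.
Emiko is living and takes 1/16.
Hana is living and takes 1/8.
Fumio is living and takes 1/4.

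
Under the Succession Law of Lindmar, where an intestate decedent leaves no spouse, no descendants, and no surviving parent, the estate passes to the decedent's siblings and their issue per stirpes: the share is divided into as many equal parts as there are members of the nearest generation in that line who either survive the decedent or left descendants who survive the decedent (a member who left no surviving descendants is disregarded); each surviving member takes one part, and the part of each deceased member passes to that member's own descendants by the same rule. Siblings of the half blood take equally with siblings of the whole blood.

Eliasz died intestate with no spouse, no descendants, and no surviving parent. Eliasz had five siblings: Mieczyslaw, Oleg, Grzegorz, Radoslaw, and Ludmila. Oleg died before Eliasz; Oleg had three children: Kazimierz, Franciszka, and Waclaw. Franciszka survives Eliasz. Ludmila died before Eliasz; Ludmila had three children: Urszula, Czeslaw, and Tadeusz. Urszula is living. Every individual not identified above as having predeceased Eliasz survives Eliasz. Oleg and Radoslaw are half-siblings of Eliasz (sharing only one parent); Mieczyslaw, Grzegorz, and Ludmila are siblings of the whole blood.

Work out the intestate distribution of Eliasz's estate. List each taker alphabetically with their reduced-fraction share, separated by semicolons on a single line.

Czeslaw 1/15; Franciszka 1/15; Grzegorz 1/5; Kazimierz 1/15; Mieczyslaw 1/5; Radoslaw 1/5; Tadeusz 1/15; Urszula 1/15; Waclaw 1/15

No spouse, descendants, or parent survives, so the estate passes to Eliasz's siblings per stirpes.
Half-blood and whole-blood siblings take equally under the stated rule.
The estate is divided into 5 equal shares of 1/5 among Mieczyslaw, Oleg, Grzegorz, Radoslaw, Ludmila.
Mieczyslaw is living and takes 1/5.
Oleg predeceased; the 1/5 allotted to Oleg's branch passes to Oleg's issue by representation.
The 1/5 is divided into 3 equal shares of 1/15 among Kazimierz, Franciszka, Waclaw.
Kazimierz is living and takes 1/15.
Franciszka is living and takes 1/15.
Waclaw is living and takes 1/15.
Grzegorz is living and takes 1/5.
Radoslaw is living and takes 1/5.
Ludmila predeceased; the 1/5 allotted to Ludmila's branch passes to Ludmila's issue by representation.
The 1/5 is divided into 3 equal shares of 1/15 among Urszula, Czeslaw, Tadeusz.
Urszula is living and takes 1/15.
Czeslaw is living and takes 1/15.
Tadeusz is living and takes 1/15.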